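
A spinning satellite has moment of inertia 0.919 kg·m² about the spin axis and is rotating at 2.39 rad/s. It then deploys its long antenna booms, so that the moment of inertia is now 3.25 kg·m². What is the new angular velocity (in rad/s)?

No external torque acts about the spin axis, so angular momentum is conserved.
ω₂ = I₁ω₁ / I₂ = (0.9190)(2.39 rad/s) / (3.250) = 0.6758 rad/s.

ω₂ ≈ 0.676 rad/s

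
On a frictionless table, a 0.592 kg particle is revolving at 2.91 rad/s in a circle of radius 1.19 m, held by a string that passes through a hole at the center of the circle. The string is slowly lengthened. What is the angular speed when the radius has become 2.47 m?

ω₂ ≈ 0.675 rad/s

No torque about the axis ⇒ m r₁² ω₁ = m r₂² ω₂.
ω₂ = ω₁ (r₁/r₂)² = (2.91)(1.19/2.47)² = 0.6754 rad/s.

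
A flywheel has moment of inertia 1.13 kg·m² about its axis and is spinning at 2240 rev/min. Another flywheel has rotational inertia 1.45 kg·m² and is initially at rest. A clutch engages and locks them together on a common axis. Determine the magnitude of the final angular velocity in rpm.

The coupling torques are internal; angular momentum about the shared axis is conserved.
Taking A's sense as positive: L = (1.130)(2240) = 2531 kg·m²·rpm.
Combined I = 1.130 + 1.450 = 2.580 kg·m².
ω_f = L / I = 2531 / 2.580 = 981.1 rpm.

|ω_f| ≈ 981 rpm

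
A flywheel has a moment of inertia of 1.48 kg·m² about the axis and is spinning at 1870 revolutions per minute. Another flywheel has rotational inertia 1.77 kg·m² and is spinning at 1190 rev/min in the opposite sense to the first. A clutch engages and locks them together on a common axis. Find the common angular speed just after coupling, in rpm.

No external torque acts about the common axis, so total angular momentum is conserved.
Taking A's sense as positive: L = (1.480)(1870) − (1.770)(1190) = 661.3 kg·m²·rpm.
Combined I = 1.480 + 1.770 = 3.250 kg·m².
ω_f = L / I = 661.3 / 3.250 = 203.5 rpm.

|ω_f| ≈ 203 rpm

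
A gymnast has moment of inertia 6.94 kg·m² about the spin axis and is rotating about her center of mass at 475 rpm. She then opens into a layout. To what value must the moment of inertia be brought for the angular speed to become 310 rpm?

With no external torque about the axis, L is conserved: I₁ω₁ = I₂ω₂.
I₂ = I₁ω₁ / ω₂ = (6.94)(475) / (310) = 10.63 kg·m².

I₂ ≈ 10.6 kg·m²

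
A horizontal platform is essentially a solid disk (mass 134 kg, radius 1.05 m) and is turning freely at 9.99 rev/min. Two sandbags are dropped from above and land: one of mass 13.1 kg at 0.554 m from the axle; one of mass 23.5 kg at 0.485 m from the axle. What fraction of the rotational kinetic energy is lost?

fraction ≈ 0.114

The added mass arrives with no angular momentum about the axle, and any external torque about the axle is negligible, so the system's angular momentum is conserved.
I_p = ½(134)(1.05)² = 73.87 kg·m².
Added inertia Σmr² = (13.1)(0.554)² + (23.5)(0.485)² = 9.548 kg·m²; I_f = 73.87 + 9.548 = 83.42 kg·m².
ω_f = I_p ω_i / I_f = (73.87)(9.99) / 83.42 = 8.846 rpm.
KE_i = ½(73.87)(1.046 rad/s)² = 40.42 J; KE_f = ½(83.42)(0.9264)² = 35.79 J.
Fraction lost = 0.1145.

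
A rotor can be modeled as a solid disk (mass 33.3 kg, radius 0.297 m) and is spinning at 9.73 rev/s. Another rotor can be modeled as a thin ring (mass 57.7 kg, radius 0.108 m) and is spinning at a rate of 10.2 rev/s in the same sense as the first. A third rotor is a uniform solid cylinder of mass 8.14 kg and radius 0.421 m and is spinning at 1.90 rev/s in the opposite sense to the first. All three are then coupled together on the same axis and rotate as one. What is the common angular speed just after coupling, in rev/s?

No external torque acts about the common axis, so total angular momentum is conserved.
Moments of inertia: I_A = ½(33.3)(0.297)² = 1.469 kg·m²; I_B = (57.7)(0.108)² = 0.6730 kg·m²; I_C = ½(8.14)(0.421)² = 0.7214 kg·m².
Taking A's sense as positive: L = (1.469)(9.73) + (0.6730)(10.2) − (0.7214)(1.90) = 19.78 kg·m²·rev/s.
Combined I = 1.469 + 0.6730 + 0.7214 = 2.863 kg·m².
ω_f = L / I = 19.78 / 2.863 = 6.910 rev/s.

|ω_f| ≈ 6.91 rev/s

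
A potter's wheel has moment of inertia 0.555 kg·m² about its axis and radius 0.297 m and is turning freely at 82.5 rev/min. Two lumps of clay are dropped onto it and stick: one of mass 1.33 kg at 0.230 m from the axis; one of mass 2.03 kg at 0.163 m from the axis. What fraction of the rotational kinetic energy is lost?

No external torque acts about the axis; L_before = L_after.
Added inertia Σmr² = (1.33)(0.230)² + (2.03)(0.163)² = 0.1243 kg·m²; I_f = 0.5550 + 0.1243 = 0.6793 kg·m².
ω_f = I_p ω_i / I_f = (0.5550)(82.5) / 0.6793 = 67.40 rpm.
KE_i = ½(0.5550)(8.639 rad/s)² = 20.71 J; KE_f = ½(0.6793)(7.059)² = 16.92 J.
Fraction lost = 0.1830.

fraction ≈ 0.183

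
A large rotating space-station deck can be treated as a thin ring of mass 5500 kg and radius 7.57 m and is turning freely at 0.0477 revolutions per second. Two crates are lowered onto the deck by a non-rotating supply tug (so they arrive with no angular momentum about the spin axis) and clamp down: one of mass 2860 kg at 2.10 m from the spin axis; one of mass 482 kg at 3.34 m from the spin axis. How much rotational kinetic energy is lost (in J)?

The added mass arrives with no angular momentum about the spin axis, and any external torque about the spin axis is negligible, so the system's angular momentum is conserved.
I_p = (5500)(7.57)² = 3.152e+05 kg·m².
Added inertia Σmr² = (2860)(2.10)² + (482)(3.34)² = 17990 kg·m²; I_f = 3.152e+05 + 17990 = 3.332e+05 kg·m².
ω_f = I_p ω_i / I_f = (3.152e+05)(0.0477) / 3.332e+05 = 0.04512 rev/s.
KE_i = ½(3.152e+05)(0.2997 rad/s)² = 14160 J; KE_f = ½(3.332e+05)(0.2835)² = 13390 J.

energy lost ≈ 764 J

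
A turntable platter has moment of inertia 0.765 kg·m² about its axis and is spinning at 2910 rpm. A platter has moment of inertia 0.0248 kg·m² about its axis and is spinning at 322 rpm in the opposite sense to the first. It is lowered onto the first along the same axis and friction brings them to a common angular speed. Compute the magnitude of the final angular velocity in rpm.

|ω_f| ≈ 2810 rpm

No external torque acts about the common axis, so total angular momentum is conserved.
Taking A's sense as positive: L = (0.7650)(2910) − (0.02480)(322) = 2218 kg·m²·rpm.
Combined I = 0.7650 + 0.02480 = 0.7898 kg·m².
ω_f = L / I = 2218 / 0.7898 = 2809 rpm.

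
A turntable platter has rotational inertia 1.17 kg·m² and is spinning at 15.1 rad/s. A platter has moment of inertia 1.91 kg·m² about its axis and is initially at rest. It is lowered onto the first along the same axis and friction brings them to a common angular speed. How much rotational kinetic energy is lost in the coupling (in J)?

The coupling torques are internal; angular momentum about the shared axis is conserved.
Taking A's sense as positive: L = (1.170)(15.1) = 17.67 kg·m²·rad/s.
Combined I = 1.170 + 1.910 = 3.080 kg·m².
ω_f = L / I = 17.67 / 3.080 = 5.736 rad/s.
KE_i = ½ΣIω² = 133.4 J; KE_f = ½(3.080)(5.736)² = 50.67 J.

ΔKE lost ≈ 82.7 J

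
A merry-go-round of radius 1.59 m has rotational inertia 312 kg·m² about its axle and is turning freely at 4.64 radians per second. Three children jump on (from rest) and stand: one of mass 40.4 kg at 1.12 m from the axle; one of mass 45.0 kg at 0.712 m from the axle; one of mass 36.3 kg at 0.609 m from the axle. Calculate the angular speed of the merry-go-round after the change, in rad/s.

The added mass arrives with no angular momentum about the axle, and any external torque about the axle is negligible, so the system's angular momentum is conserved.
Added inertia Σmr² = (40.4)(1.12)² + (45.0)(0.712)² + (36.3)(0.609)² = 86.95 kg·m²; I_f = 312.0 + 86.95 = 399.0 kg·m².
ω_f = I_p ω_i / I_f = (312.0)(4.64) / 399.0 = 3.629 rad/s.

ω_f ≈ 3.63 rad/s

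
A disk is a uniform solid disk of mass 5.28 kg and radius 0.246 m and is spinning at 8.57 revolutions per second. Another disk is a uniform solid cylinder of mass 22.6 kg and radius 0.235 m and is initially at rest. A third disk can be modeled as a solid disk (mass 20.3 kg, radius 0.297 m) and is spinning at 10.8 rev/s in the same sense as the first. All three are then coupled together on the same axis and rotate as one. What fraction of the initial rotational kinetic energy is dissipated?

The coupling torques are internal; angular momentum about the shared axis is conserved.
Moments of inertia: I_A = ½(5.28)(0.246)² = 0.1598 kg·m²; I_B = ½(22.6)(0.235)² = 0.6240 kg·m²; I_C = ½(20.3)(0.297)² = 0.8953 kg·m².
Taking A's sense as positive: L = (0.1598)(8.57) + (0.8953)(10.8) = 11.04 kg·m²·rev/s.
Combined I = 0.1598 + 0.6240 + 0.8953 = 1.679 kg·m².
ω_f = L / I = 11.04 / 1.679 = 6.574 rev/s.
KE_i = ½ΣIω² = 2293 J; KE_f = ½(1.679)(41.31)² = 1432 J.
Fraction dissipated = (KE_i − KE_f)/KE_i = 0.3753.

fraction ≈ 0.375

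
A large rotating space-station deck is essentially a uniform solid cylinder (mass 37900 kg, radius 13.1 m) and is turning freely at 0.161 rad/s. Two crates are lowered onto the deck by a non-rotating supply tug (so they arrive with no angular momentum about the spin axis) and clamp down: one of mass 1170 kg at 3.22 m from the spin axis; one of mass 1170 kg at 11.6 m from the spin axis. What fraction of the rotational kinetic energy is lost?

The added mass arrives with no angular momentum about the spin axis, and any external torque about the spin axis is negligible, so the system's angular momentum is conserved.
I_p = ½(37900)(13.1)² = 3.252e+06 kg·m².
Added inertia Σmr² = (1170)(3.22)² + (1170)(11.6)² = 1.696e+05 kg·m²; I_f = 3.252e+06 + 1.696e+05 = 3.422e+06 kg·m².
ω_f = I_p ω_i / I_f = (3.252e+06)(0.161) / 3.422e+06 = 0.1530 rad/s.
KE_i = ½(3.252e+06)(0.1610 rad/s)² = 42150 J; KE_f = ½(3.422e+06)(0.1530)² = 40060 J.
Fraction lost = 0.04956.

fraction ≈ 0.0496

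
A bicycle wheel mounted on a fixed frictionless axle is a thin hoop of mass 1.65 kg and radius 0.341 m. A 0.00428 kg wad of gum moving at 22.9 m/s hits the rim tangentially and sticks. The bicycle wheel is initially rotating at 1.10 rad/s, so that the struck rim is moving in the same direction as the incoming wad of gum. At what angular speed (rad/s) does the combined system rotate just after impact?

The axle reaction passes through the axle and exerts no torque about it; angular momentum about the axle is conserved through the impact.
I_p = (1.65)(0.341)² = 0.1919 kg·m². Taking the sense of the wad of gum's angular momentum as positive, L_{wad} = m v R = (0.00428)(22.9)(0.341) = 0.03342 kg·m²/s.
L_i = +I_p ω_p + m v R = +(0.1919)(1.10) + 0.03342 = 0.2445 kg·m²/s.
After sticking, I_f = I_p + m R² = 0.1919 + (0.00428)(0.341)² = 0.1924 kg·m².
ω_f = L_i / I_f = 0.2445 / 0.1924 = 1.271 rad/s.

|ω_f| ≈ 1.27 rad/s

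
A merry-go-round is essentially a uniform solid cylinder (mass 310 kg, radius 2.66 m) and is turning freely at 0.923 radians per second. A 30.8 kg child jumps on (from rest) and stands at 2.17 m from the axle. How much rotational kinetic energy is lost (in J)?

The added mass arrives with no angular momentum about the axle, and any external torque about the axle is negligible, so the system's angular momentum is conserved.
I_p = ½(310)(2.66)² = 1097 kg·m².
Added inertia Σmr² = (30.8)(2.17)² = 145.0 kg·m²; I_f = 1097 + 145.0 = 1242 kg·m².
ω_f = I_p ω_i / I_f = (1097)(0.923) / 1242 = 0.8152 rad/s.
KE_i = ½(1097)(0.9230 rad/s)² = 467.2 J; KE_f = ½(1242)(0.8152)² = 412.6 J.

energy lost ≈ 54.6 J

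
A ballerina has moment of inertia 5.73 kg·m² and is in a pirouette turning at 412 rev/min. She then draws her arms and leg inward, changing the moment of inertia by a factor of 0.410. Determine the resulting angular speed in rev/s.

Angular momentum about the spin axis is conserved since the torque about it is zero.
I₂ = 0.410 × 5.73 = 2.349 kg·m².
ω₂ = I₁ω₁ / I₂ = (5.730)(412 rpm) / (2.349) = 1005 rpm = 16.75 rev/s.

ω₂ ≈ 16.7 rev/s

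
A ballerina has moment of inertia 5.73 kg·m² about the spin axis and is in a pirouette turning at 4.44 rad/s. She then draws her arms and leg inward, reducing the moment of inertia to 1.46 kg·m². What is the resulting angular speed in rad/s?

ω₂ ≈ 17.4 rad/s

No external torque acts about the spin axis, so angular momentum is conserved.
ω₂ = I₁ω₁ / I₂ = (5.730)(4.44 rad/s) / (1.460) = 17.43 rad/s.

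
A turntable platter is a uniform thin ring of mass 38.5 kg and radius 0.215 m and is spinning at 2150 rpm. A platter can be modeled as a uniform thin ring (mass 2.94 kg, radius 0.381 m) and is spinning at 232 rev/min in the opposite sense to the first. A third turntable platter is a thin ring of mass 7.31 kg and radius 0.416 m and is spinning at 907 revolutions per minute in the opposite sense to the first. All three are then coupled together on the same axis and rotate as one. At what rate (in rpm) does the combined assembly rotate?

No external torque acts about the common axis, so total angular momentum is conserved.
Moments of inertia: I_A = (38.5)(0.215)² = 1.780 kg·m²; I_B = (2.94)(0.381)² = 0.4268 kg·m²; I_C = (7.31)(0.416)² = 1.265 kg·m².
Taking A's sense as positive: L = (1.780)(2150) − (0.4268)(232) − (1.265)(907) = 2580 kg·m²·rpm.
Combined I = 1.780 + 0.4268 + 1.265 = 3.471 kg·m².
ω_f = L / I = 2580 / 3.471 = 743.2 rpm.

|ω_f| ≈ 743 rpm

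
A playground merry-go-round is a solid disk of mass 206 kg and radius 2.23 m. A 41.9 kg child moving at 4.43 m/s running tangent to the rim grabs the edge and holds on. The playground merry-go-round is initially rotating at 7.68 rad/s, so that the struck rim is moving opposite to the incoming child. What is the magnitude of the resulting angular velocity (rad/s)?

About the axle the impulsive forces during the collision are internal, so angular momentum about that axis is conserved.
I_p = ½(206)(2.23)² = 512.2 kg·m². Taking the sense of the child's angular momentum as positive, L_{child} = m v R = (41.9)(4.43)(2.23) = 413.9 kg·m²/s.
L_i = −I_p ω_p + m v R = −(512.2)(7.68) + 413.9 = -3520 kg·m²/s.
After sticking, I_f = I_p + m R² = 512.2 + (41.9)(2.23)² = 720.6 kg·m².
ω_f = L_i / I_f = -3520 / 720.6 = -4.885 rad/s.

|ω_f| ≈ 4.88 rad/s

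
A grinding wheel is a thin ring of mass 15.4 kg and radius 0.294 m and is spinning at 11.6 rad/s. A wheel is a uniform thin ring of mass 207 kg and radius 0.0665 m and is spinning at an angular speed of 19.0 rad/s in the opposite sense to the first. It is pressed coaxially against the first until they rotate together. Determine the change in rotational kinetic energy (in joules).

The coupling torques are internal; angular momentum about the shared axis is conserved.
Moments of inertia: I_A = (15.4)(0.294)² = 1.331 kg·m²; I_B = (207)(0.0665)² = 0.9154 kg·m².
Taking A's sense as positive: L = (1.331)(11.6) − (0.9154)(19.0) = -1.952 kg·m²·rad/s.
Combined I = 1.331 + 0.9154 = 2.247 kg·m².
ω_f = L / I = -1.952 / 2.247 = -0.8688 rad/s.
KE_i = ½ΣIω² = 254.8 J; KE_f = ½(2.247)(0.8688)² = 0.8479 J.

ΔKE ≈ -254 J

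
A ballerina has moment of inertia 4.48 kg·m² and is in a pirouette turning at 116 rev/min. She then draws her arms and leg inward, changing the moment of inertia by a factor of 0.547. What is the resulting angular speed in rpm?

ω₂ ≈ 212 rpm

Angular momentum about the spin axis is conserved since the torque about it is zero.
I₂ = 0.547 × 4.48 = 2.451 kg·m².
ω₂ = I₁ω₁ / I₂ = (4.480)(116 rpm) / (2.451) = 212.1 rpm.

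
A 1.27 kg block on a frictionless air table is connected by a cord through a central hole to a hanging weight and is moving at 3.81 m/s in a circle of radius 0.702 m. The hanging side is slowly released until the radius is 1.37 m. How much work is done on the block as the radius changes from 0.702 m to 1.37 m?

Central (radial) force ⇒ zero torque about the center ⇒ m v r is constant.
v₂ = v₁ r₁ / r₂ = (3.81)(0.702) / (1.37) = 1.952 m/s.
W = ΔKE = ½m(v₂² − v₁²) = -6.797 J.

W ≈ -6.80 J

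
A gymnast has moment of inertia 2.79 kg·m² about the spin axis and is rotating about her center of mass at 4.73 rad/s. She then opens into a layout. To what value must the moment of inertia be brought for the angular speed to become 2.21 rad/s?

With no external torque about the axis, L is conserved: I₁ω₁ = I₂ω₂.
I₂ = I₁ω₁ / ω₂ = (2.79)(4.73) / (2.21) = 5.971 kg·m².

I₂ ≈ 5.97 kg·m²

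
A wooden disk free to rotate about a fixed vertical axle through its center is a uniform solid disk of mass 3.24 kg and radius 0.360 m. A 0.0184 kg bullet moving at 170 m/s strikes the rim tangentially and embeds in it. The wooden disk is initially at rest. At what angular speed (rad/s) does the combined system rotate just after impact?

The axle reaction passes through the axle and exerts no torque about it; angular momentum about the axle is conserved through the impact.
I_p = ½(3.24)(0.360)² = 0.2100 kg·m². Taking the sense of the bullet's angular momentum as positive, L_{bullet} = m v R = (0.0184)(170)(0.360) = 1.126 kg·m²/s.
L_i = 0 + 1.126 = 1.126 kg·m²/s.
After sticking, I_f = I_p + m R² = 0.2100 + (0.0184)(0.360)² = 0.2123 kg·m².
ω_f = L_i / I_f = 1.126 / 0.2123 = 5.303 rad/s.

|ω_f| ≈ 5.30 rad/s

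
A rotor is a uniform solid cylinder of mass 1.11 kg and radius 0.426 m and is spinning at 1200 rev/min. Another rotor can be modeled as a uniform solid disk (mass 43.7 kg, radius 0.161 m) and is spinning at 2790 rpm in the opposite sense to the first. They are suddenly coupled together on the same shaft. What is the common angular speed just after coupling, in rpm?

|ω_f| ≈ 2190 rpm

No external torque acts about the common axis, so total angular momentum is conserved.
Moments of inertia: I_A = ½(1.11)(0.426)² = 0.1007 kg·m²; I_B = ½(43.7)(0.161)² = 0.5664 kg·m².
Taking A's sense as positive: L = (0.1007)(1200) − (0.5664)(2790) = -1459 kg·m²·rpm.
Combined I = 0.1007 + 0.5664 = 0.6671 kg·m².
ω_f = L / I = -1459 / 0.6671 = -2188 rpm.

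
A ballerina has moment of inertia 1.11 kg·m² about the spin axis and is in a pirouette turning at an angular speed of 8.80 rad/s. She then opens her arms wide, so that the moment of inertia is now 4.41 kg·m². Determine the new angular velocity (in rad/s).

ω₂ ≈ 2.21 rad/s

Angular momentum about the spin axis is conserved since the torque about it is zero.
ω₂ = I₁ω₁ / I₂ = (1.110)(8.80 rad/s) / (4.410) = 2.215 rad/s.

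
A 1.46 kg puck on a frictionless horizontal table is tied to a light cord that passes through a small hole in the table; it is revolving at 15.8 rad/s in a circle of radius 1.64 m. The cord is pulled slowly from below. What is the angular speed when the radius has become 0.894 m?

ω₂ ≈ 53.2 rad/s

The constraining force is radial, so m r² ω about the center is conserved.
ω₂ = ω₁ (r₁/r₂)² = (15.8)(1.64/0.894)² = 53.17 rad/s.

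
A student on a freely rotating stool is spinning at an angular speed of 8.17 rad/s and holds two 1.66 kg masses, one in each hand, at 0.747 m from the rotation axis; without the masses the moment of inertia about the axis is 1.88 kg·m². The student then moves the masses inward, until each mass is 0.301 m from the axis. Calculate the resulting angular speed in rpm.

No external torque acts about the spin axis, so angular momentum is conserved.
I₁ = 1.88 + 2(1.66)(0.747)² = 3.733 kg·m²; I₂ = 1.88 + 2(1.66)(0.301)² = 2.181 kg·m².
ω₂ = I₁ω₁ / I₂ = (3.733)(8.17 rad/s) / (2.181) = 13.98 rad/s = 133.5 rpm.

ω₂ ≈ 134 rpm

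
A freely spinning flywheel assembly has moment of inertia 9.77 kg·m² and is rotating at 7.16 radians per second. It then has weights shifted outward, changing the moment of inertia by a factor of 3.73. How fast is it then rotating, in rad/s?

With no external torque about the axis, L is conserved: I₁ω₁ = I₂ω₂.
I₂ = 3.73 × 9.77 = 36.44 kg·m².
ω₂ = I₁ω₁ / I₂ = (9.770)(7.16 rad/s) / (36.44) = 1.920 rad/s.

ω₂ ≈ 1.92 rad/s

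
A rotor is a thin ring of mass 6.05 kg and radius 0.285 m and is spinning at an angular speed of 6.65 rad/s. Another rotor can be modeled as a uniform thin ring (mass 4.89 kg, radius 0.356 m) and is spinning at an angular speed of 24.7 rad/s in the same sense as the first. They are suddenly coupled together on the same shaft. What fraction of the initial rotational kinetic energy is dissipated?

The coupling torques are internal; angular momentum about the shared axis is conserved.
Moments of inertia: I_A = (6.05)(0.285)² = 0.4914 kg·m²; I_B = (4.89)(0.356)² = 0.6197 kg·m².
Taking A's sense as positive: L = (0.4914)(6.65) + (0.6197)(24.7) = 18.58 kg·m²·rad/s.
Combined I = 0.4914 + 0.6197 = 1.111 kg·m².
ω_f = L / I = 18.58 / 1.111 = 16.72 rad/s.
KE_i = ½ΣIω² = 199.9 J; KE_f = ½(1.111)(16.72)² = 155.3 J.
Fraction dissipated = (KE_i − KE_f)/KE_i = 0.2233.

fraction ≈ 0.223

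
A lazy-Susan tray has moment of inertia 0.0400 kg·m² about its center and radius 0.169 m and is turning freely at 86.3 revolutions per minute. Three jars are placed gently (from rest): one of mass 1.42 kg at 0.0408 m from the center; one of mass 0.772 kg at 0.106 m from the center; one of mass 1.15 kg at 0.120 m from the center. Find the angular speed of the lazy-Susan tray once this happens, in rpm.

ω_f ≈ 51.1 rpm

The added mass arrives with no angular momentum about the center, and any external torque about the center is negligible, so the system's angular momentum is conserved.
Added inertia Σmr² = (1.42)(0.0408)² + (0.772)(0.106)² + (1.15)(0.120)² = 0.02760 kg·m²; I_f = 0.04000 + 0.02760 = 0.06760 kg·m².
ω_f = I_p ω_i / I_f = (0.04000)(86.3) / 0.06760 = 51.07 rpm.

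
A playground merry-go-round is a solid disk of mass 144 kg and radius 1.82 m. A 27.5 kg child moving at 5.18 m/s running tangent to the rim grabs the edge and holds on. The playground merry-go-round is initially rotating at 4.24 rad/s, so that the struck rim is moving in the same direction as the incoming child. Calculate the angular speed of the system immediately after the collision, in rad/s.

|ω_f| ≈ 3.85 rad/s

The axle reaction passes through the axle and exerts no torque about it; angular momentum about the axle is conserved through the impact.
I_p = ½(144)(1.82)² = 238.5 kg·m². Taking the sense of the child's angular momentum as positive, L_{child} = m v R = (27.5)(5.18)(1.82) = 259.3 kg·m²/s.
L_i = +I_p ω_p + m v R = +(238.5)(4.24) + 259.3 = 1270 kg·m²/s.
After sticking, I_f = I_p + m R² = 238.5 + (27.5)(1.82)² = 329.6 kg·m².
ω_f = L_i / I_f = 1270 / 329.6 = 3.855 rad/s.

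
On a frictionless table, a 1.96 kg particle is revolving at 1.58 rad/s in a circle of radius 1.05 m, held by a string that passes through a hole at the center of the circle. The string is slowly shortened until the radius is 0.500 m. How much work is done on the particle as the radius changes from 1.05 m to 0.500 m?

W ≈ 9.20 J

The constraining force is radial, so m r² ω about the center is conserved.
ω₂ = ω₁ (r₁/r₂)² = (1.58)(1.05/0.500)² = 6.968 rad/s.
W = ΔKE = ½m(v₂² − v₁²) = 9.198 J.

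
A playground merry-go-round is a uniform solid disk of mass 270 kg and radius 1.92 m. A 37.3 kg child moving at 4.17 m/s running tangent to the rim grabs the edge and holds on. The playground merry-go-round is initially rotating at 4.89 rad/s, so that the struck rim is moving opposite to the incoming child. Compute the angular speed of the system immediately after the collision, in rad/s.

The axle reaction passes through the axle and exerts no torque about it; angular momentum about the axle is conserved through the impact.
I_p = ½(270)(1.92)² = 497.7 kg·m². Taking the sense of the child's angular momentum as positive, L_{child} = m v R = (37.3)(4.17)(1.92) = 298.6 kg·m²/s.
L_i = −I_p ω_p + m v R = −(497.7)(4.89) + 298.6 = -2135 kg·m²/s.
After sticking, I_f = I_p + m R² = 497.7 + (37.3)(1.92)² = 635.2 kg·m².
ω_f = L_i / I_f = -2135 / 635.2 = -3.361 rad/s.

|ω_f| ≈ 3.36 rad/s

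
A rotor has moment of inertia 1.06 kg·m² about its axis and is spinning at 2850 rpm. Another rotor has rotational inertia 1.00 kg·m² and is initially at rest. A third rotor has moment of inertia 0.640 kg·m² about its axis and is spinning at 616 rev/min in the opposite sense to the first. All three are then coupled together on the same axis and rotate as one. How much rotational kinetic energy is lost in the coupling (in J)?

ΔKE lost ≈ 34500 J

The coupling torques are internal; angular momentum about the shared axis is conserved.
Taking A's sense as positive: L = (1.060)(2850) − (0.6400)(616) = 2627 kg·m²·rpm.
Combined I = 1.060 + 1.000 + 0.6400 = 2.700 kg·m².
ω_f = L / I = 2627 / 2.700 = 972.9 rpm.
KE_i = ½ΣIω² = 48540 J; KE_f = ½(2.700)(101.9)² = 14010 J.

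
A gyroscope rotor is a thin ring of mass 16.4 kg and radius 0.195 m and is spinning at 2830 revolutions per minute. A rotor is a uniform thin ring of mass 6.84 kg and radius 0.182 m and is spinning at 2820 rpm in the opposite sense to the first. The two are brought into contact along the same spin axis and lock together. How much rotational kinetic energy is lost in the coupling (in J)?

ΔKE lost ≈ 29100 J

No external torque acts about the common axis, so total angular momentum is conserved.
Moments of inertia: I_A = (16.4)(0.195)² = 0.6236 kg·m²; I_B = (6.84)(0.182)² = 0.2266 kg·m².
Taking A's sense as positive: L = (0.6236)(2830) − (0.2266)(2820) = 1126 kg·m²·rpm.
Combined I = 0.6236 + 0.2266 = 0.8502 kg·m².
ω_f = L / I = 1126 / 0.8502 = 1324 rpm.
KE_i = ½ΣIω² = 37260 J; KE_f = ½(0.8502)(138.7)² = 8175 J.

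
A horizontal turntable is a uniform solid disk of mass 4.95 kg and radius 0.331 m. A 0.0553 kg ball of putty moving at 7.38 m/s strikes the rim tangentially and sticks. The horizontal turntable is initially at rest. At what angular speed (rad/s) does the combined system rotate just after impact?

The axle reaction passes through the axle and exerts no torque about it; angular momentum about the axle is conserved through the impact.
I_p = ½(4.95)(0.331)² = 0.2712 kg·m². Taking the sense of the ball of putty's angular momentum as positive, L_{ball} = m v R = (0.0553)(7.38)(0.331) = 0.1351 kg·m²/s.
L_i = 0 + 0.1351 = 0.1351 kg·m²/s.
After sticking, I_f = I_p + m R² = 0.2712 + (0.0553)(0.331)² = 0.2772 kg·m².
ω_f = L_i / I_f = 0.1351 / 0.2772 = 0.4873 rad/s.

|ω_f| ≈ 0.487 rad/s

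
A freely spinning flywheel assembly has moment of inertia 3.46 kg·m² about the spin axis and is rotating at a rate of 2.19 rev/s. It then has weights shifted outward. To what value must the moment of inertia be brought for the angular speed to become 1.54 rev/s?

With no external torque about the axis, L is conserved: I₁ω₁ = I₂ω₂.
I₂ = I₁ω₁ / ω₂ = (3.46)(2.19) / (1.54) = 4.920 kg·m².

I₂ ≈ 4.92 kg·m²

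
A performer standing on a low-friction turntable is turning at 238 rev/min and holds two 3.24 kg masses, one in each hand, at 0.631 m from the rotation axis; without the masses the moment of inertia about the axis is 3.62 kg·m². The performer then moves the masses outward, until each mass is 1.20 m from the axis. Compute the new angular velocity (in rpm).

ω₂ ≈ 114 rpm

Angular momentum about the spin axis is conserved since the torque about it is zero.
I₁ = 3.62 + 2(3.24)(0.631)² = 6.200 kg·m²; I₂ = 3.62 + 2(3.24)(1.20)² = 12.95 kg·m².
ω₂ = I₁ω₁ / I₂ = (6.200)(238 rpm) / (12.95) = 113.9 rpm.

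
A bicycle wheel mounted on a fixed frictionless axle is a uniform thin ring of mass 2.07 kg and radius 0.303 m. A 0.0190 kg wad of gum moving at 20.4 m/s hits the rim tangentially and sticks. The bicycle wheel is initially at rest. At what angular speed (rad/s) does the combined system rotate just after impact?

|ω_f| ≈ 0.612 rad/s

About the axle the impulsive forces during the collision are internal, so angular momentum about that axis is conserved.
I_p = (2.07)(0.303)² = 0.1900 kg·m². Taking the sense of the wad of gum's angular momentum as positive, L_{wad} = m v R = (0.0190)(20.4)(0.303) = 0.1174 kg·m²/s.
L_i = 0 + 0.1174 = 0.1174 kg·m²/s.
After sticking, I_f = I_p + m R² = 0.1900 + (0.0190)(0.303)² = 0.1918 kg·m².
ω_f = L_i / I_f = 0.1174 / 0.1918 = 0.6124 rad/s.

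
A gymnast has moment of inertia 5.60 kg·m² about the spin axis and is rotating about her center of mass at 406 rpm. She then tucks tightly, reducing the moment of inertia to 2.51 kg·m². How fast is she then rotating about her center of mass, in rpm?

With no external torque about the axis, L is conserved: I₁ω₁ = I₂ω₂.
ω₂ = I₁ω₁ / I₂ = (5.600)(406 rpm) / (2.510) = 905.8 rpm.

ω₂ ≈ 906 rpm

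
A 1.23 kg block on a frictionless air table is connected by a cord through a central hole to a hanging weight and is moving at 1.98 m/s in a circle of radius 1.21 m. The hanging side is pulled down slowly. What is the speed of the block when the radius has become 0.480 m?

v₂ ≈ 4.99 m/s

Central (radial) force ⇒ zero torque about the center ⇒ m v r is constant.
v₂ = v₁ r₁ / r₂ = (1.98)(1.21) / (0.480) = 4.991 m/s.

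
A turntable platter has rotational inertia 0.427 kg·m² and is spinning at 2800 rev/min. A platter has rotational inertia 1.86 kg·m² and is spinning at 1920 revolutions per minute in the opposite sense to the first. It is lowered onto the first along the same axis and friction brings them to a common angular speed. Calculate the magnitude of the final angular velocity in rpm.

|ω_f| ≈ 1040 rpm

The coupling torques are internal; angular momentum about the shared axis is conserved.
Taking A's sense as positive: L = (0.4270)(2800) − (1.860)(1920) = -2376 kg·m²·rpm.
Combined I = 0.4270 + 1.860 = 2.287 kg·m².
ω_f = L / I = -2376 / 2.287 = -1039 rpm.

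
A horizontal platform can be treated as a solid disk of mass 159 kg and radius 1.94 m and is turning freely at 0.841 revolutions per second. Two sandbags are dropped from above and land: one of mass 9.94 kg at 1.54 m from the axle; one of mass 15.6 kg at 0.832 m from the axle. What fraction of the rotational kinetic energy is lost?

fraction ≈ 0.103

No external torque acts about the axle; L_before = L_after.
I_p = ½(159)(1.94)² = 299.2 kg·m².
Added inertia Σmr² = (9.94)(1.54)² + (15.6)(0.832)² = 34.37 kg·m²; I_f = 299.2 + 34.37 = 333.6 kg·m².
ω_f = I_p ω_i / I_f = (299.2)(0.841) / 333.6 = 0.7543 rev/s.
KE_i = ½(299.2)(5.284 rad/s)² = 4177 J; KE_f = ½(333.6)(4.740)² = 3747 J.
Fraction lost = 0.1030.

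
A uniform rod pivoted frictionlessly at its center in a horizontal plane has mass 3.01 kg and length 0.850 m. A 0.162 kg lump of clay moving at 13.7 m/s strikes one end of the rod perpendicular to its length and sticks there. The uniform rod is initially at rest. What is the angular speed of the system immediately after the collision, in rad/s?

|ω_f| ≈ 4.48 rad/s

About the pivot the impulsive forces during the collision are internal, so angular momentum about that axis is conserved.
I_p = (1/12)(3.01)(0.850)² = 0.1812 kg·m². Taking the sense of the lump of clay's angular momentum as positive, L_{lump} = m v R = (0.162)(13.7)(0.850/2) = 0.9432 kg·m²/s.
L_i = 0 + 0.9432 = 0.9432 kg·m²/s.
After sticking, I_f = I_p + m R² = 0.1812 + (0.162)(0.850/2)² = 0.2105 kg·m².
ω_f = L_i / I_f = 0.9432 / 0.2105 = 4.481 rad/s.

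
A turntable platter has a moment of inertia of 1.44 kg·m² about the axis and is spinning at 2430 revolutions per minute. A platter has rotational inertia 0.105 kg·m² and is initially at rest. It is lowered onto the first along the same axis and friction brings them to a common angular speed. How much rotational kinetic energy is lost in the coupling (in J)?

ΔKE lost ≈ 3170 J

No external torque acts about the common axis, so total angular momentum is conserved.
Taking A's sense as positive: L = (1.440)(2430) = 3499 kg·m²·rpm.
Combined I = 1.440 + 0.1050 = 1.545 kg·m².
ω_f = L / I = 3499 / 1.545 = 2265 rpm.
KE_i = ½ΣIω² = 46620 J; KE_f = ½(1.545)(237.2)² = 43450 J.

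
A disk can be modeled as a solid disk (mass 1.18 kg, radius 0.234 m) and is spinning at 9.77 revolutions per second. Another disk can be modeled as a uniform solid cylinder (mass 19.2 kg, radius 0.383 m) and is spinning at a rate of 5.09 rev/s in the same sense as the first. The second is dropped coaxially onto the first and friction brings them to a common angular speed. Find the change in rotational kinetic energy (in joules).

The coupling torques are internal; angular momentum about the shared axis is conserved.
Moments of inertia: I_A = ½(1.18)(0.234)² = 0.03231 kg·m²; I_B = ½(19.2)(0.383)² = 1.408 kg·m².
Taking A's sense as positive: L = (0.03231)(9.77) + (1.408)(5.09) = 7.483 kg·m²·rev/s.
Combined I = 0.03231 + 1.408 = 1.441 kg·m².
ω_f = L / I = 7.483 / 1.441 = 5.195 rev/s.
KE_i = ½ΣIω² = 781.0 J; KE_f = ½(1.441)(32.64)² = 767.4 J.

ΔKE ≈ -13.7 J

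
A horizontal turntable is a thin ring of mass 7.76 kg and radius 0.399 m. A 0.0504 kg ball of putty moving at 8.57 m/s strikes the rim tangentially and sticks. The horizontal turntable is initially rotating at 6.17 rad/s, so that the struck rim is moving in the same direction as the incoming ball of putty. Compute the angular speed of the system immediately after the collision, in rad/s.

|ω_f| ≈ 6.27 rad/s

The axle reaction passes through the axle and exerts no torque about it; angular momentum about the axle is conserved through the impact.
I_p = (7.76)(0.399)² = 1.235 kg·m². Taking the sense of the ball of putty's angular momentum as positive, L_{ball} = m v R = (0.0504)(8.57)(0.399) = 0.1723 kg·m²/s.
L_i = +I_p ω_p + m v R = +(1.235)(6.17) + 0.1723 = 7.795 kg·m²/s.
After sticking, I_f = I_p + m R² = 1.235 + (0.0504)(0.399)² = 1.243 kg·m².
ω_f = L_i / I_f = 7.795 / 1.243 = 6.269 rad/s.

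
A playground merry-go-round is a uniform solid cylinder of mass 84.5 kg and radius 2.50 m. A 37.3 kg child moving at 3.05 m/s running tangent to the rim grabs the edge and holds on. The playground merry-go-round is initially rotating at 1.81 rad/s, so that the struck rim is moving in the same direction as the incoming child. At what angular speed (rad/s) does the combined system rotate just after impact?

|ω_f| ≈ 1.53 rad/s

The axle reaction passes through the axle and exerts no torque about it; angular momentum about the axle is conserved through the impact.
I_p = ½(84.5)(2.50)² = 264.1 kg·m². Taking the sense of the child's angular momentum as positive, L_{child} = m v R = (37.3)(3.05)(2.50) = 284.4 kg·m²/s.
L_i = +I_p ω_p + m v R = +(264.1)(1.81) + 284.4 = 762.4 kg·m²/s.
After sticking, I_f = I_p + m R² = 264.1 + (37.3)(2.50)² = 497.2 kg·m².
ω_f = L_i / I_f = 762.4 / 497.2 = 1.533 rad/s.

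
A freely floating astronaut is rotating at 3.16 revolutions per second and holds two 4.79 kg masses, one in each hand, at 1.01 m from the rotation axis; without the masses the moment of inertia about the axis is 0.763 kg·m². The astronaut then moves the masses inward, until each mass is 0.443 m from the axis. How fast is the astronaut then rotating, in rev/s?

No external torque acts about the spin axis, so angular momentum is conserved.
I₁ = 0.763 + 2(4.79)(1.01)² = 10.54 kg·m²; I₂ = 0.763 + 2(4.79)(0.443)² = 2.643 kg·m².
ω₂ = I₁ω₁ / I₂ = (10.54)(3.16 rev/s) / (2.643) = 12.60 rev/s.

ω₂ ≈ 12.6 rev/s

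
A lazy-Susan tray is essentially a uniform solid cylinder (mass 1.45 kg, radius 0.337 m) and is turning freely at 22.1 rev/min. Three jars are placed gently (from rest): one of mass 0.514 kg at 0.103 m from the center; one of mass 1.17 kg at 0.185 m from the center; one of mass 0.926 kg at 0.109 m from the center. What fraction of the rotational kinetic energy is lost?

fraction ≈ 0.407

No external torque acts about the center; L_before = L_after.
I_p = ½(1.45)(0.337)² = 0.08234 kg·m².
Added inertia Σmr² = (0.514)(0.103)² + (1.17)(0.185)² + (0.926)(0.109)² = 0.05650 kg·m²; I_f = 0.08234 + 0.05650 = 0.1388 kg·m².
ω_f = I_p ω_i / I_f = (0.08234)(22.1) / 0.1388 = 13.11 rpm.
KE_i = ½(0.08234)(2.314 rad/s)² = 0.2205 J; KE_f = ½(0.1388)(1.373)² = 0.1308 J.
Fraction lost = 0.4069.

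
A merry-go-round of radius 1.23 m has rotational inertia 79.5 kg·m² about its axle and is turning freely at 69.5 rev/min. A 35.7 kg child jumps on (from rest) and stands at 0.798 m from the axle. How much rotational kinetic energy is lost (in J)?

energy lost ≈ 468 J

No external torque acts about the axle; L_before = L_after.
Added inertia Σmr² = (35.7)(0.798)² = 22.73 kg·m²; I_f = 79.50 + 22.73 = 102.2 kg·m².
ω_f = I_p ω_i / I_f = (79.50)(69.5) / 102.2 = 54.05 rpm.
KE_i = ½(79.50)(7.278 rad/s)² = 2106 J; KE_f = ½(102.2)(5.660)² = 1637 J.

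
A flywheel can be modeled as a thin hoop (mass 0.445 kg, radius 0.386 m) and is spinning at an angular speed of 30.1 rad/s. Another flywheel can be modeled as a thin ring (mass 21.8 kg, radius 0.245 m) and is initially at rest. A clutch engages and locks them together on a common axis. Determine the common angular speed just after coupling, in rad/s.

No external torque acts about the common axis, so total angular momentum is conserved.
Moments of inertia: I_A = (0.445)(0.386)² = 0.06630 kg·m²; I_B = (21.8)(0.245)² = 1.309 kg·m².
Taking A's sense as positive: L = (0.06630)(30.1) = 1.996 kg·m²·rad/s.
Combined I = 0.06630 + 1.309 = 1.375 kg·m².
ω_f = L / I = 1.996 / 1.375 = 1.452 rad/s.

|ω_f| ≈ 1.45 rad/s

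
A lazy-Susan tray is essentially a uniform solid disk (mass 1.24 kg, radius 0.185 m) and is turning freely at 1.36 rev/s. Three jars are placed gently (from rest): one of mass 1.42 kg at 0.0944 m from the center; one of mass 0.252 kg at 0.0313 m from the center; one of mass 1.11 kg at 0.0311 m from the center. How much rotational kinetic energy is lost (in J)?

No external torque acts about the center; L_before = L_after.
I_p = ½(1.24)(0.185)² = 0.02122 kg·m².
Added inertia Σmr² = (1.42)(0.0944)² + (0.252)(0.0313)² + (1.11)(0.0311)² = 0.01397 kg·m²; I_f = 0.02122 + 0.01397 = 0.03519 kg·m².
ω_f = I_p ω_i / I_f = (0.02122)(1.36) / 0.03519 = 0.8200 rev/s.
KE_i = ½(0.02122)(8.545 rad/s)² = 0.7747 J; KE_f = ½(0.03519)(5.152)² = 0.4671 J.

energy lost ≈ 0.308 J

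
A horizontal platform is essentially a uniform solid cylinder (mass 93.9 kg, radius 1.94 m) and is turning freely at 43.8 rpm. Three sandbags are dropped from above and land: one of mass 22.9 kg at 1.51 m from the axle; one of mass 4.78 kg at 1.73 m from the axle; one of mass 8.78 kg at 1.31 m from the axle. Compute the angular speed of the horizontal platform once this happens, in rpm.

The added mass arrives with no angular momentum about the axle, and any external torque about the axle is negligible, so the system's angular momentum is conserved.
I_p = ½(93.9)(1.94)² = 176.7 kg·m².
Added inertia Σmr² = (22.9)(1.51)² + (4.78)(1.73)² + (8.78)(1.31)² = 81.59 kg·m²; I_f = 176.7 + 81.59 = 258.3 kg·m².
ω_f = I_p ω_i / I_f = (176.7)(43.8) / 258.3 = 29.96 rpm.

ω_f ≈ 30.0 rpm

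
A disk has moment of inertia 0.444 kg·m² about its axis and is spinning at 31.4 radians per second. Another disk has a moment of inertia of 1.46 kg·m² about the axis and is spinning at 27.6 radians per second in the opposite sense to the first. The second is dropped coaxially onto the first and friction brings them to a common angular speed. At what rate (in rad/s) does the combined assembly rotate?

|ω_f| ≈ 13.8 rad/s

The coupling torques are internal; angular momentum about the shared axis is conserved.
Taking A's sense as positive: L = (0.4440)(31.4) − (1.460)(27.6) = -26.35 kg·m²·rad/s.
Combined I = 0.4440 + 1.460 = 1.904 kg·m².
ω_f = L / I = -26.35 / 1.904 = -13.84 rad/s.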